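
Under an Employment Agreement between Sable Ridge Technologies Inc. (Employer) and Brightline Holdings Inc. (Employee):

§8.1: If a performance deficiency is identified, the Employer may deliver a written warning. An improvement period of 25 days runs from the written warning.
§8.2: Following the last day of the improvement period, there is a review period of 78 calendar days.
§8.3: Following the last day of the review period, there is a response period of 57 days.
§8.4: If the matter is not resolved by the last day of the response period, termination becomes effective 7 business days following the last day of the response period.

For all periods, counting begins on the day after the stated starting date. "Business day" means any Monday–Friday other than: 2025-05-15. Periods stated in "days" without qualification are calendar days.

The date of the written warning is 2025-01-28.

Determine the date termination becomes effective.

2025-07-16

The last day of the improvement period: 2025-01-28 + 25 days = 2025-02-22.
The last day of the review period: 2025-02-22 + 78 days = 2025-05-11.
The last day of the response period: 57 calendar days after 2025-05-11 is 2025-07-07.
The date termination becomes effective: 7 business days after Monday, 2025-07-07, skipping weekends — Jul 8, Jul 9, Jul 10, Jul 11, Jul 14, Jul 15, Jul 16 — lands on Wednesday, 2025-07-16.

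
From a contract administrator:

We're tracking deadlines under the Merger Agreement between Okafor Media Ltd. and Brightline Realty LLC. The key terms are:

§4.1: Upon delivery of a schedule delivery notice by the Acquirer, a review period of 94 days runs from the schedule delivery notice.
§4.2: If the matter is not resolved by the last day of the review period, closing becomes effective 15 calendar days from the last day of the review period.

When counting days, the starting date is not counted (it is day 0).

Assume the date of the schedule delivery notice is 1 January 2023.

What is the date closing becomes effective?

20 April 2023

Adding 94 calendar days to 1 January 2023 gives 5 April 2023, which is the last day of the review period.
The date closing becomes effective: 15 calendar days after 5 April 2023 is 20 April 2023.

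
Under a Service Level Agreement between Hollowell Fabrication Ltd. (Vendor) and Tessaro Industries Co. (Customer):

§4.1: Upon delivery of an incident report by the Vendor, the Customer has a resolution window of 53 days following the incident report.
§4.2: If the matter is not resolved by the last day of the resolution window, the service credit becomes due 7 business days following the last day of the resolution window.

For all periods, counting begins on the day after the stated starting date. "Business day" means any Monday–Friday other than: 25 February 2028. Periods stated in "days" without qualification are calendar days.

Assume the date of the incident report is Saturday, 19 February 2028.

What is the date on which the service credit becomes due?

Adding 53 calendar days to 19 February 2028 gives 12 April 2028, which is the last day of the resolution window.
The date on which the service credit becomes due: counting 7 business days from Wednesday, 12 April 2028 (Apr 13, Apr 14, Apr 17, Apr 18, Apr 19, Apr 20, Apr 21, skipping weekends) reaches Friday, 21 April 2028.

21 April 2028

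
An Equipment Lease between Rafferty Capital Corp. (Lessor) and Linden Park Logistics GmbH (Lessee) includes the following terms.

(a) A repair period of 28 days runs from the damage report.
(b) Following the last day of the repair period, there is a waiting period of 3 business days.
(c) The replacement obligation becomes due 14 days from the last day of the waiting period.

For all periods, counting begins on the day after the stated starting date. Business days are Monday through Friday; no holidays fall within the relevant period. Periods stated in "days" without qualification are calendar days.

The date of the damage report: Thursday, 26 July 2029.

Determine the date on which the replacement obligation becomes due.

11 September 2029

The last day of the repair period: 26 July 2029 + 28 days = 23 August 2029.
The last day of the waiting period: 3 business days after Thursday, 23 August 2029, skipping weekends — Aug 24, Aug 27, Aug 28 — lands on Tuesday, 28 August 2029.
The date on which the replacement obligation becomes due: 14 calendar days after 28 August 2029 is 11 September 2029.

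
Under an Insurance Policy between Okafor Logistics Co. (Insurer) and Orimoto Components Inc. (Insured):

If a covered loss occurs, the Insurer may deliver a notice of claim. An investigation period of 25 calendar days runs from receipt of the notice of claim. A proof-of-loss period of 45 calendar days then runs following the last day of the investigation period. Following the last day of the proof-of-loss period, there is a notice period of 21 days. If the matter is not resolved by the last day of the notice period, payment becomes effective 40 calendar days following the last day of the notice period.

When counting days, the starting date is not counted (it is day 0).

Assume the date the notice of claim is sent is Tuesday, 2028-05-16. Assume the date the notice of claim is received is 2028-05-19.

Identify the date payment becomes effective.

Adding 25 calendar days to 2028-05-19 gives 2028-06-13, which is the last day of the investigation period.
Adding 45 calendar days to 2028-06-13 gives 2028-07-28, which is the last day of the proof-of-loss period.
Adding 21 calendar days to 2028-07-28 gives 2028-08-18, which is the last day of the notice period.
The date payment becomes effective: 40 calendar days after 2028-08-18 is 2028-09-27.

2028-09-27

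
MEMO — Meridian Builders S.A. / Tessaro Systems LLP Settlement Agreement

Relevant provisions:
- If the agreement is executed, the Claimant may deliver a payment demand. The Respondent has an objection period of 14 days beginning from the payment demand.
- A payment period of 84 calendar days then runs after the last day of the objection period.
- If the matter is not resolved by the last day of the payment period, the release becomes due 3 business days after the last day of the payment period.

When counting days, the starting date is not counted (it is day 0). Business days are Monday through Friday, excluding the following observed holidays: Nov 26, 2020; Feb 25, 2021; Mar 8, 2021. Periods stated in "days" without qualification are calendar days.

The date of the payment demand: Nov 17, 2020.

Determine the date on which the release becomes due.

The last day of the objection period: 14 calendar days after Nov 17, 2020 is Dec 1, 2020.
The last day of the payment period: 84 calendar days after Dec 1, 2020 is Feb 23, 2021.
From Tuesday, Feb 23, 2021, 3 business days (Feb 24, Feb 26, Mar 1, skipping weekends and the listed holiday on Feb 25) brings us to Monday, Mar 1, 2021, which is the date on which the release becomes due.

Mar 1, 2021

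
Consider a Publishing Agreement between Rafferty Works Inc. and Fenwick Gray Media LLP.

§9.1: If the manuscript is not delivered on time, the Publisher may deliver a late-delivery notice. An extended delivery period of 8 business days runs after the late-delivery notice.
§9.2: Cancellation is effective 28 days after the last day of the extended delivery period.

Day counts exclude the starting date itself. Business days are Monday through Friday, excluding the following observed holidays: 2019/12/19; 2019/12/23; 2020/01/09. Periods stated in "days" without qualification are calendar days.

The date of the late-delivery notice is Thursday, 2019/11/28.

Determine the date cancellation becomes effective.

2020/01/07

The last day of the extended delivery period: 8 business days after Thursday, 2019/11/28, skipping weekends — Nov 29, Dec 2, Dec 3, Dec 4, Dec 5, Dec 6, Dec 9, Dec 10 — lands on Tuesday, 2019/12/10.
The date cancellation becomes effective: 28 calendar days after 2019/12/10 is 2020/01/07.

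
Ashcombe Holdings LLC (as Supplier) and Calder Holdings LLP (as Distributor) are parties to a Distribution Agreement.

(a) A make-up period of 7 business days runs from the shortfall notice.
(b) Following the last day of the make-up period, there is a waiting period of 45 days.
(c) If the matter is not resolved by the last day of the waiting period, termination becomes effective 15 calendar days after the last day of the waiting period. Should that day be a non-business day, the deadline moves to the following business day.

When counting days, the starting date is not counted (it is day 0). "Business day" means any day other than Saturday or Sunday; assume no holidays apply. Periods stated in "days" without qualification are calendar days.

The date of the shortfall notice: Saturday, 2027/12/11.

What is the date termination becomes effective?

2028/02/21

The last day of the make-up period: 7 business days after Saturday, 2027/12/11, skipping weekends — Dec 13, Dec 14, Dec 15, Dec 16, Dec 17, Dec 20, Dec 21 — lands on Tuesday, 2027/12/21.
The last day of the waiting period: 2027/12/21 + 45 days = 2028/02/04.
The date termination becomes effective: 2028/02/04 + 15 days = 2028/02/19. That falls on a Saturday, so it rolls to the next business day, Monday, 2028/02/21.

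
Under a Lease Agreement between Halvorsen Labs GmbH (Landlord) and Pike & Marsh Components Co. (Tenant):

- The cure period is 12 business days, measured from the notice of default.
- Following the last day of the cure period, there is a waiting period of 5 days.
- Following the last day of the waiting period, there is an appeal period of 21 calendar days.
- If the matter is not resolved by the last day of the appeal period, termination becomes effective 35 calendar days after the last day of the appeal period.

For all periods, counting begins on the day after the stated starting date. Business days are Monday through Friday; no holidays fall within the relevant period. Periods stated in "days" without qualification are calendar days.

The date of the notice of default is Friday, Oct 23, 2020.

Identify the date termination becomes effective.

The last day of the cure period: counting 12 business days from Friday, Oct 23, 2020 (Oct 26, Oct 27, Oct 28, Oct 29, …, Nov 6, Nov 9, Nov 10, skipping weekends) reaches Tuesday, Nov 10, 2020.
The last day of the waiting period: 5 calendar days after Nov 10, 2020 is Nov 15, 2020.
The last day of the appeal period: 21 calendar days after Nov 15, 2020 is Dec 6, 2020.
The date termination becomes effective: 35 calendar days after Dec 6, 2020 is Jan 10, 2021.

Jan 10, 2021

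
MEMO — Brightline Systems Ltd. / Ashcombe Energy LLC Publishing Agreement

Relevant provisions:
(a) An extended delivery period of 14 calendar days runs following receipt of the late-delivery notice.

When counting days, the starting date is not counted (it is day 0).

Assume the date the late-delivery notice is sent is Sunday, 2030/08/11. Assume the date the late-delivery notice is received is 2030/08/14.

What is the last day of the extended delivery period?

The last day of the extended delivery period: 14 calendar days after 2030/08/14 is 2030/08/28.

2030/08/28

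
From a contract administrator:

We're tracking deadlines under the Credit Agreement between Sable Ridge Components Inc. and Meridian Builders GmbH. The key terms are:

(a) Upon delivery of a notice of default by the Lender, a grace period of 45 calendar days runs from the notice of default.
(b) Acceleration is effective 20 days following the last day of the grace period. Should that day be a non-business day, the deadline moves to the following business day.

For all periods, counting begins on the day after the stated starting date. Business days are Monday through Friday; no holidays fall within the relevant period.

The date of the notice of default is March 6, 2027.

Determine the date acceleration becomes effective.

The last day of the grace period: 45 calendar days after March 6, 2027 is April 20, 2027.
Adding 20 calendar days to April 20, 2027 gives May 10, 2027, which is the date acceleration becomes effective. May 10, 2027 is a Monday, so no roll-forward applies.

May 10, 2027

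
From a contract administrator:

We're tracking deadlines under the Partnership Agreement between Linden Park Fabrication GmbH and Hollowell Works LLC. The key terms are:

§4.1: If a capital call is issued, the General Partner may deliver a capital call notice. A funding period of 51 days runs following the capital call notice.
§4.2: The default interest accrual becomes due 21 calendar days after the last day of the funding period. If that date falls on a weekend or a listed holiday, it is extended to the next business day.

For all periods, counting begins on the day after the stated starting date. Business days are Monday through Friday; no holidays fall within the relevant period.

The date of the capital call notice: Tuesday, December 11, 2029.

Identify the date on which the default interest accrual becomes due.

February 21, 2030

Adding 51 calendar days to December 11, 2029 gives January 31, 2030, which is the last day of the funding period.
Adding 21 calendar days to January 31, 2030 gives February 21, 2030, which is the date on which the default interest accrual becomes due. February 21, 2030 is a Thursday, so no roll-forward applies.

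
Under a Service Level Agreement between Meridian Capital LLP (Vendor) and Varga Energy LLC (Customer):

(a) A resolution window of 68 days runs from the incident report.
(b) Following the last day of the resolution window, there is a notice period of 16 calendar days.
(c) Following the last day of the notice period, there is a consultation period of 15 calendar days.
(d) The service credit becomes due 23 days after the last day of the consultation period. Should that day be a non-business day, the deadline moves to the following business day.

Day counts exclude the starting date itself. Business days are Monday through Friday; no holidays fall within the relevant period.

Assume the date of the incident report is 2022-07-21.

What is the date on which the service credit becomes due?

2022-11-21

The last day of the resolution window: 68 calendar days after 2022-07-21 is 2022-09-27.
Adding 16 calendar days to 2022-09-27 gives 2022-10-13, which is the last day of the notice period.
The last day of the consultation period: 2022-10-13 + 15 days = 2022-10-28.
The date on which the service credit becomes due: 23 calendar days after 2022-10-28 is 2022-11-20. That falls on a Sunday, so it rolls to the next business day, Monday, 2022-11-21.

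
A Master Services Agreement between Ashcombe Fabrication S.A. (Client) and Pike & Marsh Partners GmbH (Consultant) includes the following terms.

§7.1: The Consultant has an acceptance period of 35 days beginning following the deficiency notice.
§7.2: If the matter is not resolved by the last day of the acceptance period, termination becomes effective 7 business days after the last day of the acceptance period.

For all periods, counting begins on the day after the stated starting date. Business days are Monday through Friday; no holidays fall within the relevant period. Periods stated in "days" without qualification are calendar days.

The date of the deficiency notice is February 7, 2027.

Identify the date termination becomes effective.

March 23, 2027

The last day of the acceptance period: February 7, 2027 + 35 days = March 14, 2027.
From Sunday, March 14, 2027, 7 business days (Mar 15, Mar 16, Mar 17, Mar 18, Mar 19, Mar 22, Mar 23, skipping weekends) brings us to Tuesday, March 23, 2027, which is the date termination becomes effective.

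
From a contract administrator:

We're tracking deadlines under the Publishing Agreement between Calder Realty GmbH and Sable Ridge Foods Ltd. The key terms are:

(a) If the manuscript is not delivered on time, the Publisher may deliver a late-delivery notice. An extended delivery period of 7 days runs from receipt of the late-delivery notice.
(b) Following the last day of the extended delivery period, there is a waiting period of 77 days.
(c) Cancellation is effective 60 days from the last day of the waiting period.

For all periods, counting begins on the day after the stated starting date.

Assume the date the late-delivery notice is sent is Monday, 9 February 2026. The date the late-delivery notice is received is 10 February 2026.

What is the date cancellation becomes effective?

Adding 7 calendar days to 10 February 2026 gives 17 February 2026, which is the last day of the extended delivery period.
The last day of the waiting period: 77 calendar days after 17 February 2026 is 5 May 2026.
The date cancellation becomes effective: 5 May 2026 + 60 days = 4 July 2026.

4 July 2026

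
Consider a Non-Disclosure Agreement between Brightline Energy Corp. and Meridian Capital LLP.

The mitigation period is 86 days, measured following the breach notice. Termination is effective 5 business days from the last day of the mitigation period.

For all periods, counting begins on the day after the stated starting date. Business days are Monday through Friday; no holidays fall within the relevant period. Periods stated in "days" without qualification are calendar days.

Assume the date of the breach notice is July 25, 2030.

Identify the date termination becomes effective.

October 25, 2030

The last day of the mitigation period: 86 calendar days after July 25, 2030 is October 19, 2030.
From Saturday, October 19, 2030, 5 business days (Oct 21, Oct 22, Oct 23, Oct 24, Oct 25, skipping weekends) brings us to Friday, October 25, 2030, which is the date termination becomes effective.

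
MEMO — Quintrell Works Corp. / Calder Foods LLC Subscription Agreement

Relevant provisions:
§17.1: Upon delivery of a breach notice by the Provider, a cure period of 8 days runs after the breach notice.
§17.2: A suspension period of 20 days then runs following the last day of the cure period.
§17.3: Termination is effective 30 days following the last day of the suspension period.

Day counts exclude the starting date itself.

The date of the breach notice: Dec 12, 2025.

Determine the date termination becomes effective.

Feb 8, 2026

The last day of the cure period: 8 calendar days after Dec 12, 2025 is Dec 20, 2025.
Adding 20 calendar days to Dec 20, 2025 gives Jan 9, 2026, which is the last day of the suspension period.
Adding 30 calendar days to Jan 9, 2026 gives Feb 8, 2026, which is the date termination becomes effective.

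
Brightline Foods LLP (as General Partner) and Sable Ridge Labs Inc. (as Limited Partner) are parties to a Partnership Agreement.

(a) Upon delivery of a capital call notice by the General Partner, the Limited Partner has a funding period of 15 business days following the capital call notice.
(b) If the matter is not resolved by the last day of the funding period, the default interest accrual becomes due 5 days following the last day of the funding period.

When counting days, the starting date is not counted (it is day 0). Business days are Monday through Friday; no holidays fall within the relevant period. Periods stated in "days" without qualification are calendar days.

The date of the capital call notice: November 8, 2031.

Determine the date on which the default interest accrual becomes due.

From Saturday, November 8, 2031, 15 business days (Nov 10, Nov 11, Nov 12, Nov 13, …, Nov 26, Nov 27, Nov 28, skipping weekends) brings us to Friday, November 28, 2031, which is the last day of the funding period.
The date on which the default interest accrual becomes due: 5 calendar days after November 28, 2031 is December 3, 2031.

December 3, 2031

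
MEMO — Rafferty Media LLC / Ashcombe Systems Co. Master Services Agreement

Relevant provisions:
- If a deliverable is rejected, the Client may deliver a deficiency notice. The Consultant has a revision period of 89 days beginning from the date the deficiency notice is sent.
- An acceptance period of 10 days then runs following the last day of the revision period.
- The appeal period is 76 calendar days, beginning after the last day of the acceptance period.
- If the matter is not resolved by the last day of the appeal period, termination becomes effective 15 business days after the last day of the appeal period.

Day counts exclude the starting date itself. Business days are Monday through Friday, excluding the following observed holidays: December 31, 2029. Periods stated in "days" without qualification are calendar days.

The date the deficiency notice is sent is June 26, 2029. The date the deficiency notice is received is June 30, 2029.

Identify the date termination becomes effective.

January 9, 2030

The last day of the revision period: June 26, 2029 + 89 days = September 23, 2029.
The last day of the acceptance period: 10 calendar days after September 23, 2029 is October 3, 2029.
The last day of the appeal period: 76 calendar days after October 3, 2029 is December 18, 2029.
The date termination becomes effective: counting 15 business days from Tuesday, December 18, 2029 (Dec 19, Dec 20, Dec 21, Dec 24, …, Jan 7, Jan 8, Jan 9, skipping weekends and the listed holiday on Dec 31) reaches Wednesday, January 9, 2030.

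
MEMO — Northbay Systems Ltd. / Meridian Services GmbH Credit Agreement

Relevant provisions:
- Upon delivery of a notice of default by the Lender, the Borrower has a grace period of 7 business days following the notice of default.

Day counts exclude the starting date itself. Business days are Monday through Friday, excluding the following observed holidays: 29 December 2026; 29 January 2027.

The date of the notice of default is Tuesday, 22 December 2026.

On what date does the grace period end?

1 January 2027

The last day of the grace period: 7 business days after Tuesday, 22 December 2026, skipping weekends and the listed holiday on Dec 29 — Dec 23, Dec 24, Dec 25, Dec 28, Dec 30, Dec 31, Jan 1 — lands on Friday, 1 January 2027.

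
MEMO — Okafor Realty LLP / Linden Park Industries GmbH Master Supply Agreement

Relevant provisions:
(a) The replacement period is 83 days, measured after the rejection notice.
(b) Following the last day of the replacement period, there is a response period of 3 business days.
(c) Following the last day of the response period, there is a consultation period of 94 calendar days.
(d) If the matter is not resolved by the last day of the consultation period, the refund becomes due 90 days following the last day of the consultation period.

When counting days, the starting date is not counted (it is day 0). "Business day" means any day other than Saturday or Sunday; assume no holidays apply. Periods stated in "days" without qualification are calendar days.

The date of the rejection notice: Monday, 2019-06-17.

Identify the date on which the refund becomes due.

2020-03-13

The last day of the replacement period: 2019-06-17 + 83 days = 2019-09-08.
From Sunday, 2019-09-08, 3 business days (Sep 9, Sep 10, Sep 11, skipping weekends) brings us to Wednesday, 2019-09-11, which is the last day of the response period.
The last day of the consultation period: 2019-09-11 + 94 days = 2019-12-14.
Adding 90 calendar days to 2019-12-14 gives 2020-03-13, which is the date on which the refund becomes due.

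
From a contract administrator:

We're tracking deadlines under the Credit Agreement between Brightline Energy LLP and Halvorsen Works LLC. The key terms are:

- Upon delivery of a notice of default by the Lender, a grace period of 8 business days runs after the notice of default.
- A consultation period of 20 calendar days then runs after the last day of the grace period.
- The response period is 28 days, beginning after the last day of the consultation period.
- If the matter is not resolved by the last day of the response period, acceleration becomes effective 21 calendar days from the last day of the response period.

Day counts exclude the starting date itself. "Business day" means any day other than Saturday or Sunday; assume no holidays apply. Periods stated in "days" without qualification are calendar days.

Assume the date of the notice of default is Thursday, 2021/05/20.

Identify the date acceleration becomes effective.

The last day of the grace period: counting 8 business days from Thursday, 2021/05/20 (May 21, May 24, May 25, May 26, May 27, May 28, May 31, Jun 1, skipping weekends) reaches Tuesday, 2021/06/01.
The last day of the consultation period: 2021/06/01 + 20 days = 2021/06/21.
Adding 28 calendar days to 2021/06/21 gives 2021/07/19, which is the last day of the response period.
The date acceleration becomes effective: 21 calendar days after 2021/07/19 is 2021/08/09.

2021/08/09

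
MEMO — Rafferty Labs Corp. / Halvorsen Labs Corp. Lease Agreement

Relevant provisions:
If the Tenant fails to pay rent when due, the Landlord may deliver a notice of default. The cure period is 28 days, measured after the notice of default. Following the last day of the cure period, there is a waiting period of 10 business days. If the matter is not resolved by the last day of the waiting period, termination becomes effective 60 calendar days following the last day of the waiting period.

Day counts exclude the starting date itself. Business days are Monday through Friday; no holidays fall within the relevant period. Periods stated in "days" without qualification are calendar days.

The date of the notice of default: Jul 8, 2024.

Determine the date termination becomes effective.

The last day of the cure period: Jul 8, 2024 + 28 days = Aug 5, 2024.
The last day of the waiting period: 10 business days after Monday, Aug 5, 2024, skipping weekends — Aug 6, Aug 7, Aug 8, Aug 9, Aug 12, Aug 13, Aug 14, Aug 15, Aug 16, Aug 19 — lands on Monday, Aug 19, 2024.
The date termination becomes effective: Aug 19, 2024 + 60 days = Oct 18, 2024.

Oct 18, 2024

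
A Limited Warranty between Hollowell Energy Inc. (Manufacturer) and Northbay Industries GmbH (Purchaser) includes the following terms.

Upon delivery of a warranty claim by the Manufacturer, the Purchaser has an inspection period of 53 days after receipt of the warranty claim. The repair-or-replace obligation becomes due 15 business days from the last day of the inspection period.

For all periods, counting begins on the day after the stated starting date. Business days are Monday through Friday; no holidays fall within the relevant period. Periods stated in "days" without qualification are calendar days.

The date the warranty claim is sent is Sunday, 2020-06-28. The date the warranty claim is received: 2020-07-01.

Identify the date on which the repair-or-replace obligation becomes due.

The last day of the inspection period: 2020-07-01 + 53 days = 2020-08-23.
The date on which the repair-or-replace obligation becomes due: counting 15 business days from Sunday, 2020-08-23 (Aug 24, Aug 25, Aug 26, Aug 27, …, Sep 9, Sep 10, Sep 11, skipping weekends) reaches Friday, 2020-09-11.

2020-09-11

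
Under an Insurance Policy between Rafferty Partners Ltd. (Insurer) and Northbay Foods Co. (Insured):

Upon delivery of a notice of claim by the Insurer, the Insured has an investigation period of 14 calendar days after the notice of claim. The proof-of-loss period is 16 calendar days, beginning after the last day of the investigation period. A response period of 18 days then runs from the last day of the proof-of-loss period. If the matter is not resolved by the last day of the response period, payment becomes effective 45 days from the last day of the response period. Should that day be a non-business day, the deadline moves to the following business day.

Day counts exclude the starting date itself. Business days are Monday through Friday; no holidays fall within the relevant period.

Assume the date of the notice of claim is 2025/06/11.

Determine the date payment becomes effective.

The last day of the investigation period: 2025/06/11 + 14 days = 2025/06/25.
The last day of the proof-of-loss period: 2025/06/25 + 16 days = 2025/07/11.
The last day of the response period: 18 calendar days after 2025/07/11 is 2025/07/29.
The date payment becomes effective: 2025/07/29 + 45 days = 2025/09/12. 2025/09/12 is a Friday, so no roll-forward applies.

2025/09/12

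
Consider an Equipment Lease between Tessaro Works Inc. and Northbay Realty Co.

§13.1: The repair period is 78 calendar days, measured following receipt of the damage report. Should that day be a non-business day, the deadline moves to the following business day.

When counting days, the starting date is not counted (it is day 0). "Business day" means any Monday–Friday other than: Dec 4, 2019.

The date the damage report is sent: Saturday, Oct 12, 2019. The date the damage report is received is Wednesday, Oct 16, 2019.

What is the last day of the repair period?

Jan 2, 2020

The last day of the repair period: 78 calendar days after Oct 16, 2019 is Jan 2, 2020. Jan 2, 2020 is a Thursday and is not a listed holiday, so no roll-forward applies.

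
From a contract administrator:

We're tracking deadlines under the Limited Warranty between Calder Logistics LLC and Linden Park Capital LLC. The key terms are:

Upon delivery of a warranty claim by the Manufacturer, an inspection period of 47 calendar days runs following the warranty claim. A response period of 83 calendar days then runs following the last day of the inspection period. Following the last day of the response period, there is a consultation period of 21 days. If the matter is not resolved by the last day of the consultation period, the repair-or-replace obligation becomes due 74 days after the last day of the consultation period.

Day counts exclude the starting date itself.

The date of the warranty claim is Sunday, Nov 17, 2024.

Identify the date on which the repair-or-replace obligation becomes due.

Adding 47 calendar days to Nov 17, 2024 gives Jan 3, 2025, which is the last day of the inspection period.
The last day of the response period: Jan 3, 2025 + 83 days = Mar 27, 2025.
Adding 21 calendar days to Mar 27, 2025 gives Apr 17, 2025, which is the last day of the consultation period.
The date on which the repair-or-replace obligation becomes due: Apr 17, 2025 + 74 days = Jun 30, 2025.

Jun 30, 2025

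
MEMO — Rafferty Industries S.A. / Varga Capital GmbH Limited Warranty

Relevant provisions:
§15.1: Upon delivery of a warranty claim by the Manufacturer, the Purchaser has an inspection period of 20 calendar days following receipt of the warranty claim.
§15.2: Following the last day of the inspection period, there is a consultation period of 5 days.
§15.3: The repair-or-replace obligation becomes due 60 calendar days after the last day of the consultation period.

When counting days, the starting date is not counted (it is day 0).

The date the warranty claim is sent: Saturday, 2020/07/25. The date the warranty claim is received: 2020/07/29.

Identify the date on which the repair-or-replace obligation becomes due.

2020/10/22

Adding 20 calendar days to 2020/07/29 gives 2020/08/18, which is the last day of the inspection period.
The last day of the consultation period: 5 calendar days after 2020/08/18 is 2020/08/23.
The date on which the repair-or-replace obligation becomes due: 60 calendar days after 2020/08/23 is 2020/10/22.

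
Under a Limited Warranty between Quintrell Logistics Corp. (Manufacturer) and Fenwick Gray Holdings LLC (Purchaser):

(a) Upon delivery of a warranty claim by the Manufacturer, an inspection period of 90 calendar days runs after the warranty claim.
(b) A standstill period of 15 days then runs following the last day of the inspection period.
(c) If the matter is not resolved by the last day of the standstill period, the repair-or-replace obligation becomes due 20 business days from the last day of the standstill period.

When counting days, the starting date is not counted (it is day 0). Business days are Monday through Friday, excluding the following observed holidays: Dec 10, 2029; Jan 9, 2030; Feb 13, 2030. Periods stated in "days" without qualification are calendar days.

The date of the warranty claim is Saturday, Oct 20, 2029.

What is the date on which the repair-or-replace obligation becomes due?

Adding 90 calendar days to Oct 20, 2029 gives Jan 18, 2030, which is the last day of the inspection period.
Adding 15 calendar days to Jan 18, 2030 gives Feb 2, 2030, which is the last day of the standstill period.
The date on which the repair-or-replace obligation becomes due: counting 20 business days from Saturday, Feb 2, 2030 (Feb 4, Feb 5, Feb 6, Feb 7, …, Feb 28, Mar 1, Mar 4, skipping weekends and the listed holiday on Feb 13) reaches Monday, Mar 4, 2030.

Mar 4, 2030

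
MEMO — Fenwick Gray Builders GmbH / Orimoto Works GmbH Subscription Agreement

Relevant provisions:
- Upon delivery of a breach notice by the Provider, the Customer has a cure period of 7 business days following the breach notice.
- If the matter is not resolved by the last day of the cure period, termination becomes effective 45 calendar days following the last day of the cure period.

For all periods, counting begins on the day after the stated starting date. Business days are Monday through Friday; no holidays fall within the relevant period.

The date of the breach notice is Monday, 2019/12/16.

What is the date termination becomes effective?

The last day of the cure period: 7 business days after Monday, 2019/12/16, skipping weekends — Dec 17, Dec 18, Dec 19, Dec 20, Dec 23, Dec 24, Dec 25 — lands on Wednesday, 2019/12/25.
The date termination becomes effective: 2019/12/25 + 45 days = 2020/02/08.

2020/02/08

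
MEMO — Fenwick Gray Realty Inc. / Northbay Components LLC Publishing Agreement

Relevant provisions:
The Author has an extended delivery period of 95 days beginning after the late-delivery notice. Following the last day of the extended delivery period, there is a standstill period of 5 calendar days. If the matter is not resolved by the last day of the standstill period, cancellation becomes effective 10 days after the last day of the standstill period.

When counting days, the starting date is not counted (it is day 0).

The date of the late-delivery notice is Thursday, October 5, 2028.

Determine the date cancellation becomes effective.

January 23, 2029

The last day of the extended delivery period: October 5, 2028 + 95 days = January 8, 2029.
The last day of the standstill period: January 8, 2029 + 5 days = January 13, 2029.
Adding 10 calendar days to January 13, 2029 gives January 23, 2029, which is the date cancellation becomes effective.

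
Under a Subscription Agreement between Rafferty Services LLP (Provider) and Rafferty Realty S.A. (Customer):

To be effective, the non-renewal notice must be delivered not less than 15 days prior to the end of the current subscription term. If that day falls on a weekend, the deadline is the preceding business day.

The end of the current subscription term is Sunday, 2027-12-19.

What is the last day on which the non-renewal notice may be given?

2027-12-19 minus 15 days is 2027-12-04. That is a Saturday, so the deadline moves back to Friday, 2027-12-03.

2027-12-03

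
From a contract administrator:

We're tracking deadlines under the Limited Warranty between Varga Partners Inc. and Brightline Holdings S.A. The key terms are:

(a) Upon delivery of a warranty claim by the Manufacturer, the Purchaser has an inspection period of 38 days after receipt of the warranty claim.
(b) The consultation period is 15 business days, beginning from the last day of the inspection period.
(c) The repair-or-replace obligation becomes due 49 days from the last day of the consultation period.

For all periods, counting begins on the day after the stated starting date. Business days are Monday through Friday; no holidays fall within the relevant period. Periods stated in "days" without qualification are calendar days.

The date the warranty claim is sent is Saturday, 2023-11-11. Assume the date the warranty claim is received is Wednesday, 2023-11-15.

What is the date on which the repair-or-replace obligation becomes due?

2024-03-01

The last day of the inspection period: 38 calendar days after 2023-11-15 is 2023-12-23.
From Saturday, 2023-12-23, 15 business days (Dec 25, Dec 26, Dec 27, Dec 28, …, Jan 10, Jan 11, Jan 12, skipping weekends) brings us to Friday, 2024-01-12, which is the last day of the consultation period.
Adding 49 calendar days to 2024-01-12 gives 2024-03-01, which is the date on which the repair-or-replace obligation becomes due.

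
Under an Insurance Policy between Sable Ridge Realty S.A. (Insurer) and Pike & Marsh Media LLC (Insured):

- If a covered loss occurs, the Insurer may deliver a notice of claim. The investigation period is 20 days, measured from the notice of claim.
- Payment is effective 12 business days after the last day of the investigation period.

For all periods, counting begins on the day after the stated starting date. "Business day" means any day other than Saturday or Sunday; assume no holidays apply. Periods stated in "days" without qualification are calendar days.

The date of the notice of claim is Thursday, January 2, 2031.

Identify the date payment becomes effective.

The last day of the investigation period: January 2, 2031 + 20 days = January 22, 2031.
From Wednesday, January 22, 2031, 12 business days (Jan 23, Jan 24, Jan 27, Jan 28, …, Feb 5, Feb 6, Feb 7, skipping weekends) brings us to Friday, February 7, 2031, which is the date payment becomes effective.

February 7, 2031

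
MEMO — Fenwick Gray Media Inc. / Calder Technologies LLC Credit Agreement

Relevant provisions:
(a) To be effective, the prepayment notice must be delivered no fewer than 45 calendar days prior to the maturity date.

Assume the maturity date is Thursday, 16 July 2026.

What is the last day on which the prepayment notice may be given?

1 June 2026

16 July 2026 minus 45 days is 1 June 2026.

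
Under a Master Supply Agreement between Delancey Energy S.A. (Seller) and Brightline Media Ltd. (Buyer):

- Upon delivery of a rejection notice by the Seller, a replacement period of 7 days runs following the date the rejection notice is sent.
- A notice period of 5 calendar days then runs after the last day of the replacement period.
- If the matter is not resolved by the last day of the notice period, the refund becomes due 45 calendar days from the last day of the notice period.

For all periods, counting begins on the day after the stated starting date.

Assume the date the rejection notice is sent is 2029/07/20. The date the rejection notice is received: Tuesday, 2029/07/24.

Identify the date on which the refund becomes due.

The last day of the replacement period: 7 calendar days after 2029/07/20 is 2029/07/27.
The last day of the notice period: 5 calendar days after 2029/07/27 is 2029/08/01.
Adding 45 calendar days to 2029/08/01 gives 2029/09/15, which is the date on which the refund becomes due.

2029/09/15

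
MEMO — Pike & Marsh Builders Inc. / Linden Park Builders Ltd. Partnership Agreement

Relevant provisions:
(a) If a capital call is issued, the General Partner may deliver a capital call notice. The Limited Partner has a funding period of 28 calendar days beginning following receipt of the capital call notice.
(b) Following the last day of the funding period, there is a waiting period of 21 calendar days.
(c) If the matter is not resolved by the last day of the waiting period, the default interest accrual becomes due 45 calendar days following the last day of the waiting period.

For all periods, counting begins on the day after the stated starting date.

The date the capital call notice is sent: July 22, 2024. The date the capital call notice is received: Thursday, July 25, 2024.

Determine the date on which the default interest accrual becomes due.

October 27, 2024

Adding 28 calendar days to July 25, 2024 gives August 22, 2024, which is the last day of the funding period.
The last day of the waiting period: August 22, 2024 + 21 days = September 12, 2024.
The date on which the default interest accrual becomes due: 45 calendar days after September 12, 2024 is October 27, 2024.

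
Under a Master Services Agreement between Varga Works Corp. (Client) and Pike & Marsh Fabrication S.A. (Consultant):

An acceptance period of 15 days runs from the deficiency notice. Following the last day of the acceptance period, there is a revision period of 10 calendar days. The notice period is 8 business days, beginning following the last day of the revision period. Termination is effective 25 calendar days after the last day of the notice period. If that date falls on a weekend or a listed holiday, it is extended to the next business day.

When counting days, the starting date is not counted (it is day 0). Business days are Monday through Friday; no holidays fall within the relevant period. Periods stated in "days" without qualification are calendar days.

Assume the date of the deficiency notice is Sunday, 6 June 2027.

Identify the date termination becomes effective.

9 August 2027

Adding 15 calendar days to 6 June 2027 gives 21 June 2027, which is the last day of the acceptance period.
The last day of the revision period: 21 June 2027 + 10 days = 1 July 2027.
The last day of the notice period: counting 8 business days from Thursday, 1 July 2027 (Jul 2, Jul 5, Jul 6, Jul 7, Jul 8, Jul 9, Jul 12, Jul 13, skipping weekends) reaches Tuesday, 13 July 2027.
The date termination becomes effective: 25 calendar days after 13 July 2027 is 7 August 2027. That falls on a Saturday, so it rolls to the next business day, Monday, 9 August 2027.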